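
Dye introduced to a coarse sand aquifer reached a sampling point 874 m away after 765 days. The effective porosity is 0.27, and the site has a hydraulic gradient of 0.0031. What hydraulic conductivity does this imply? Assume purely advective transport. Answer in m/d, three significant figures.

99.5 m/d

v = L / t = 874 / 765 = 1.142 m/d
K = v · n / i = 1.142 × 0.27 / 0.0031 = 99.5 m/d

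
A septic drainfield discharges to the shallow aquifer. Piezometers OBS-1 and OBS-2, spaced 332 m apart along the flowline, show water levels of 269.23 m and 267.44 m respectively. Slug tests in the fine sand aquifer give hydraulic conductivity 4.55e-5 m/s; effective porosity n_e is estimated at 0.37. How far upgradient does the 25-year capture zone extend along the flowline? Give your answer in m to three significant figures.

523 m

Hydraulic gradient i = (269.23 − 267.44) / 332 = 1.79 / 332 = 0.005392
K = 4.55e-5 m/s × 86400 s/d = 3.931 m/d
q = Ki = 3.931 × 0.005392 = 0.02120 m/d
Seepage velocity v = q / n = 0.02120 / 0.37 = 0.05728 m/d
T = 25 yr × 365 = 9125 d
L = v × T = 0.05728 × 9125 = 522.7 m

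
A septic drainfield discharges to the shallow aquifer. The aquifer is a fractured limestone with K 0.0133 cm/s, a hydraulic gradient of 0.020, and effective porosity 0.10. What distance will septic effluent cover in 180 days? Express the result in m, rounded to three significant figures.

414 m

K = 0.0133 cm/s × 864 = 11.49 m/d
Specific discharge q = 11.49 × 0.020 = 0.2298 m/d
v = Ki/n = 11.49·0.020/0.10 = 2.298 m/d
L = v × T = 2.298 × 180 = 413.7 m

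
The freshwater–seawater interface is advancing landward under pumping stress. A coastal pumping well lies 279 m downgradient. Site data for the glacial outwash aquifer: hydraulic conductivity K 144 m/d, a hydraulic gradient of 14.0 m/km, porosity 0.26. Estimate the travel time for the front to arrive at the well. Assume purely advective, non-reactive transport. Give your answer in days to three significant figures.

36.0 days

Darcy flux q = K·i = 144 × 0.014 = 2.016 m/d
Average linear velocity = 2.016 / 0.26 = 7.754 m/d
t = L / v = 279 / 7.754 = 35.98 d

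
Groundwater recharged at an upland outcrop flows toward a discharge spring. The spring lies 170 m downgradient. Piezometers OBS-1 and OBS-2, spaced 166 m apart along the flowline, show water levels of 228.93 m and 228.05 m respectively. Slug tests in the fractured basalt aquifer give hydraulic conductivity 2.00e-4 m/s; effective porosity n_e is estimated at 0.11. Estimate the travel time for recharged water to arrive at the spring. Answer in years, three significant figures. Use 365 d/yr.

0.559 years

Hydraulic gradient i = (228.93 − 228.05) / 166 = 0.88 / 166 = 0.005301
K = 2.00e-4 m/s × 86400 s/d = 17.28 m/d
Specific discharge q = 17.28 × 0.005301 = 0.09160 m/d
v = Ki/n = 17.28·0.005301/0.11 = 0.8328 m/d
t = L / v = 170 / 0.8328 = 204.1 d
   = 204.1 / 365 = 0.559 yr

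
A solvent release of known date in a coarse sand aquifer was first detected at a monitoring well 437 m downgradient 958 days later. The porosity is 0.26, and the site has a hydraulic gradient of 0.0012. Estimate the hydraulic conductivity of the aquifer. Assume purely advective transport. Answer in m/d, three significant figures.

98.8 m/d

v = L / t = 437 / 958 = 0.4562 m/d
K = v · n / i = 0.4562 × 0.26 / 0.0012 = 98.8 m/d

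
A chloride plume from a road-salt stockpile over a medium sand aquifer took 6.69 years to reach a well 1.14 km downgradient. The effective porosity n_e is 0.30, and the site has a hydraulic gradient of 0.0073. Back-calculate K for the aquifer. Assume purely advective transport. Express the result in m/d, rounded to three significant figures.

t = 6.69 years = 2442 d
L = 1.14 km = 1140 m
v = L / t = 1140 / 2442 = 0.4669 m/d
K = v · n / i = 0.4669 × 0.30 / 0.0073 = 19.2 m/d

19.2 m/d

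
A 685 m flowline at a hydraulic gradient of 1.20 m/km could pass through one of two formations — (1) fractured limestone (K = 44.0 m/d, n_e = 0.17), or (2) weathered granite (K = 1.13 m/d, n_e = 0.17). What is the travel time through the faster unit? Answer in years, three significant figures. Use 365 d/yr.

6.04 years

Unit 1 (fractured limestone): v = 44.0×0.0012/0.17 = 0.3106 m/d, t = 685/0.3106 = 2205 d
Unit 2 (weathered granite): v = 1.13×0.0012/0.17 = 0.007976 m/d, t = 685/0.007976 = 85880 d
Faster: 2205 d / 365 = 6.04 yr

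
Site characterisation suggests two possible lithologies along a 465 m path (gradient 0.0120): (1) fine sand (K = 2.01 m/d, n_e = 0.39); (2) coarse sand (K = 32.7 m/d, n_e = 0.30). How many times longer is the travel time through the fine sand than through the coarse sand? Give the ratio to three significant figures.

21.1

Unit 1 (fine sand): v = 2.01×0.012/0.39 = 0.06185 m/d, t = 465/0.06185 = 7519 d
Unit 2 (coarse sand): v = 32.7×0.012/0.30 = 1.308 m/d, t = 465/1.308 = 355.5 d
t(fine sand) / t(coarse sand) = 7519/355.5 = 21.1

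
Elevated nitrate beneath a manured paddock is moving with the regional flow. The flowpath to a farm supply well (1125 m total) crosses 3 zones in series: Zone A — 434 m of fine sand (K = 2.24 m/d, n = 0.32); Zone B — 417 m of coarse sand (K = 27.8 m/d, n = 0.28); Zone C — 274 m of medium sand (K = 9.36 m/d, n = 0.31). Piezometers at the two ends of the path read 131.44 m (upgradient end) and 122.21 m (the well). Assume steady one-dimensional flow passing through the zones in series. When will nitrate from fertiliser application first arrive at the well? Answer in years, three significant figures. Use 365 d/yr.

24.1 years

Total head drop ΔH = 131.44 − 122.21 = 9.23 m
Continuity: the same q passes through each zone, so ΔH = q·Σ(L_j/K_j) — the zones act as resistances in series.
Σ(L/K) = 434/2.24 + 417/27.8 + 274/9.36 = 193.7 + 15.00 + 29.27 = 238.0 d
q = ΔH / Σ(L/K) = 9.23 / 238.0 = 0.03878 m/d (same in every zone)
Zone A: v = q/n = 0.03878/0.32 = 0.1212 m/d → t_A = 434/0.1212 = 3581 d
Zone B: v = q/n = 0.03878/0.28 = 0.1385 m/d → t_B = 417/0.1385 = 3011 d
Zone C: v = q/n = 0.03878/0.31 = 0.1251 m/d → t_C = 274/0.1251 = 2190 d
Total t = 3581 + 3011 + 2190 = 8783 d
   = 8783 / 365 = 24.1 yr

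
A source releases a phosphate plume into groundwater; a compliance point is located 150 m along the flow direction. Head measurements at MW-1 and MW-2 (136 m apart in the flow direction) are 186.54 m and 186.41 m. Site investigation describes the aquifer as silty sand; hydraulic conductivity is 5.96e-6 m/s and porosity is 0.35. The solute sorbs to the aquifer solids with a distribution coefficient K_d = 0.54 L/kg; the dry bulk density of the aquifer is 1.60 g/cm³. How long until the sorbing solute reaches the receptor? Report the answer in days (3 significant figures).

Hydraulic gradient i = (186.54 − 186.41) / 136 = 0.13 / 136 = 9.559e-4
K = 5.96e-6 m/s × 86400 s/d = 0.5149 m/d
q = Ki = 0.5149 × 9.559e-4 = 4.922e-4 m/d
v = Ki/n = 0.5149·9.559e-4/0.35 = 0.001406 m/d
Retardation R = 1 + ρ_b·K_d/n = 1 + 1.60×0.54/0.35 = 3.469
Contaminant velocity v_c = v/R = 0.001406/3.469 = 4.055e-4 m/d
t = L/v_c = 150/4.055e-4 = 370000 d

370000 days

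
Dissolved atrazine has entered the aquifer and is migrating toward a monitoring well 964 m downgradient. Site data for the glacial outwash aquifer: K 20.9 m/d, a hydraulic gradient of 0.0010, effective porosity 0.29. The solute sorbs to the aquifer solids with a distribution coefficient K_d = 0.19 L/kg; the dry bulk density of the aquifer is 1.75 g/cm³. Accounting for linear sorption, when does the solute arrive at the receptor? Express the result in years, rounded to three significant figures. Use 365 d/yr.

78.7 years

Specific discharge q = 20.9 × 0.0010 = 0.02090 m/d
v_s = q/n_e = 0.02090/0.29 = 0.07207 m/d
Retardation R = 1 + ρ_b·K_d/n = 1 + 1.75×0.19/0.29 = 2.147
Contaminant velocity v_c = v/R = 0.07207/2.147 = 0.03357 m/d
t = L/v_c = 964/0.03357 = 28710 d
   = 28710/365 = 78.7 yr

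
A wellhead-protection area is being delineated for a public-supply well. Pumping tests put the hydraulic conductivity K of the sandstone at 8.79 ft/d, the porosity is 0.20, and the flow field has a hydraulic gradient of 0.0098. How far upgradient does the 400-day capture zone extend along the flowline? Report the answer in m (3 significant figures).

52.5 m

K = 8.79 ft/d × 0.3048 = 2.679 m/d
Darcy flux q = K·i = 2.679 × 0.0098 = 0.02626 m/d
Average linear velocity = 0.02626 / 0.20 = 0.1313 m/d
L = v × T = 0.1313 × 400 = 52.51 m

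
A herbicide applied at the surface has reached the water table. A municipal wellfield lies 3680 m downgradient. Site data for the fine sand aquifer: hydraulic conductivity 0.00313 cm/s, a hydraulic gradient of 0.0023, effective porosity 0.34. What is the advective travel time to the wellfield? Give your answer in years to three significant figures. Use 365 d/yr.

551 years

K = 0.00313 cm/s × 864 = 2.704 m/d
Specific discharge q = 2.704 × 0.0023 = 0.006220 m/d
Seepage velocity v = q / n = 0.006220 / 0.34 = 0.01829 m/d
t = L / v = 3680 / 0.01829 = 201200 d
   = 201200 / 365 = 551 yr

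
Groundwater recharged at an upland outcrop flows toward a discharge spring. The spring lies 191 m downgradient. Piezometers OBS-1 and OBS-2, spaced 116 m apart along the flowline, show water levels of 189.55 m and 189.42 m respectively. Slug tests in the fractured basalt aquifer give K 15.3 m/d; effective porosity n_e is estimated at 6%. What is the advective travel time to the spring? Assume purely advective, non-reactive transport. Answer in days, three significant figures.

Hydraulic gradient i = (189.55 − 189.42) / 116 = 0.13 / 116 = 0.001121
Darcy flux q = K·i = 15.3 × 0.001121 = 0.01715 m/d
Average linear velocity = 0.01715 / 0.06 = 0.2858 m/d
t = L / v = 191 / 0.2858 = 668.4 d

668 days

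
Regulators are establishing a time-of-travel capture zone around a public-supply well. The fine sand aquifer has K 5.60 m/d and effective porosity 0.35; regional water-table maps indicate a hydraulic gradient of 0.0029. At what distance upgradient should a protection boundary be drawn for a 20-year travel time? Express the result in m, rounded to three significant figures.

339 m

q = Ki = 5.60 × 0.0029 = 0.01624 m/d
Average linear velocity = 0.01624 / 0.35 = 0.04640 m/d
T = 20 yr × 365 = 7300 d
L = v × T = 0.04640 × 7300 = 338.7 m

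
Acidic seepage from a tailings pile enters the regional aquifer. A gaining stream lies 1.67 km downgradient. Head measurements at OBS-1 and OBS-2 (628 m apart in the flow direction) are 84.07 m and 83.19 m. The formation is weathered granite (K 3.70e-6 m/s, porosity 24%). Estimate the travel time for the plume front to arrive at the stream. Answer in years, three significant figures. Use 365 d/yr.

Hydraulic gradient i = (84.07 − 83.19) / 628 = 0.88 / 628 = 0.001401
K = 3.70e-6 m/s × 86400 s/d = 0.3197 m/d
Darcy flux q = K·i = 0.3197 × 0.001401 = 4.480e-4 m/d
v = Ki/n = 0.3197·0.001401/0.24 = 0.001866 m/d
L = 1.67 km = 1670 m
t = L / v = 1670 / 0.001866 = 894700 d
   = 894700 / 365 = 2450 yr

2450 years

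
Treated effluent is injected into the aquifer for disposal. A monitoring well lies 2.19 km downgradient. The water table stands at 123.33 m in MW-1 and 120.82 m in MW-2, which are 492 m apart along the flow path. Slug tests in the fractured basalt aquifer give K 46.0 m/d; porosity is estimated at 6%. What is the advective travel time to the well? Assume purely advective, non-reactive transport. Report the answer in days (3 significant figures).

560 days

Hydraulic gradient i = (123.33 − 120.82) / 492 = 2.51 / 492 = 0.005102
Specific discharge q = 46.0 × 0.005102 = 0.2347 m/d
v = Ki/n = 46.0·0.005102/0.06 = 3.911 m/d
L = 2.19 km = 2190 m
t = L / v = 2190 / 3.911 = 559.9 d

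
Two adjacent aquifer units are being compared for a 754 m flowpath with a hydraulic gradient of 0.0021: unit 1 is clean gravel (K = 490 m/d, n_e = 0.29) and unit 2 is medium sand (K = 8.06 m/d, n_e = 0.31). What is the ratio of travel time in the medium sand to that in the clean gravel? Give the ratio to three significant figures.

65.0

Unit 1 (clean gravel): v = 490×0.0021/0.29 = 3.548 m/d, t = 754/3.548 = 212.5 d
Unit 2 (medium sand): v = 8.06×0.0021/0.31 = 0.05460 m/d, t = 754/0.05460 = 13810 d
t(medium sand) / t(clean gravel) = 13810/212.5 = 65.0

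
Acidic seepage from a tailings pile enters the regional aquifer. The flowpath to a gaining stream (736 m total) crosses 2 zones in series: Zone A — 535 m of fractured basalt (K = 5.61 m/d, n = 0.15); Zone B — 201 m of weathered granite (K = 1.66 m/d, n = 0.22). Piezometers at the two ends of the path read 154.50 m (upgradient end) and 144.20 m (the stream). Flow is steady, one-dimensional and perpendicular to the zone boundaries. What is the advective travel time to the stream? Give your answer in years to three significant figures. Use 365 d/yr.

Total head drop ΔH = 154.50 − 144.20 = 10.30 m
Continuity: the same q passes through each zone, so ΔH = q·Σ(L_j/K_j) — the zones act as resistances in series.
Σ(L/K) = 535/5.61 + 201/1.66 = 95.37 + 121.1 = 216.4 d
q = ΔH / Σ(L/K) = 10.30 / 216.4 = 0.04759 m/d (same in every zone)
Zone A: v = q/n = 0.04759/0.15 = 0.3172 m/d → t_A = 535/0.3172 = 1686 d
Zone B: v = q/n = 0.04759/0.22 = 0.2163 m/d → t_B = 201/0.2163 = 929.3 d
Total t = 1686 + 929.3 = 2616 d
   = 2616 / 365 = 7.17 yr

7.17 years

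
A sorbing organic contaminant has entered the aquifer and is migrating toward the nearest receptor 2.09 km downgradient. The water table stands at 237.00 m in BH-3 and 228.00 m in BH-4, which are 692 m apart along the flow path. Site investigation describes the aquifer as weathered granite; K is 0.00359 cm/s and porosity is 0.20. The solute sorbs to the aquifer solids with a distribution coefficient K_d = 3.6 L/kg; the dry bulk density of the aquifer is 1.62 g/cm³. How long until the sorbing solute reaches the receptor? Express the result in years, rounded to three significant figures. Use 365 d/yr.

Hydraulic gradient i = (237.00 − 228.00) / 692 = 9.00 / 692 = 0.01301
K = 0.00359 cm/s × 864 = 3.102 m/d
Darcy flux q = K·i = 3.102 × 0.01301 = 0.04034 m/d
Seepage velocity v = q / n = 0.04034 / 0.20 = 0.2017 m/d
Retardation R = 1 + ρ_b·K_d/n = 1 + 1.62×3.6/0.20 = 30.16
Contaminant velocity v_c = v/R = 0.2017/30.16 = 0.006688 m/d
L = 2.09 km = 2090 m
t = L/v_c = 2090/0.006688 = 312500 d
   = 312500/365 = 856 yr

856 years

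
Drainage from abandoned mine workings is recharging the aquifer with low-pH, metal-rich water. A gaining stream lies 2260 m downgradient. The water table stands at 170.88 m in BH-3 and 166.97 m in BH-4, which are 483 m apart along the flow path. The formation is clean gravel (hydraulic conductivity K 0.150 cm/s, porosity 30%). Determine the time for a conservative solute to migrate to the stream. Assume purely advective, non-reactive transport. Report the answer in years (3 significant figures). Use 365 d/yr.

Hydraulic gradient i = (170.88 − 166.97) / 483 = 3.91 / 483 = 0.008095
K = 0.150 cm/s × 864 = 129.6 m/d
Darcy flux q = K·i = 129.6 × 0.008095 = 1.049 m/d
Seepage velocity v = q / n = 1.049 / 0.30 = 3.497 m/d
t = L / v = 2260 / 3.497 = 646.2 d
   = 646.2 / 365 = 1.77 yr

1.77 years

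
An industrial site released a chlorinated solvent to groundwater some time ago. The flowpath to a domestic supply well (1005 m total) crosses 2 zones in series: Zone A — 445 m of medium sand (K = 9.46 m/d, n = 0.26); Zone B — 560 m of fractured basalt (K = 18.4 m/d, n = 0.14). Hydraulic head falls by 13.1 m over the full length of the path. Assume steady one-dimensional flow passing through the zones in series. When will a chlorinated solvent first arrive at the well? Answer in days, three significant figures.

1150 days

Steady 1-D flow in series ⇒ the Darcy flux q is identical in every zone and the zone head losses add (resistances L/K in series).
Σ(L/K) = 445/9.46 + 560/18.4 = 47.04 + 30.43 = 77.47 d
q = ΔH / Σ(L/K) = 13.1 / 77.47 = 0.1691 m/d (same in every zone)
Zone A: v = q/n = 0.1691/0.26 = 0.6503 m/d → t_A = 445/0.6503 = 684.3 d
Zone B: v = q/n = 0.1691/0.14 = 1.208 m/d → t_B = 560/1.208 = 463.7 d
Total t = 684.3 + 463.7 = 1148 d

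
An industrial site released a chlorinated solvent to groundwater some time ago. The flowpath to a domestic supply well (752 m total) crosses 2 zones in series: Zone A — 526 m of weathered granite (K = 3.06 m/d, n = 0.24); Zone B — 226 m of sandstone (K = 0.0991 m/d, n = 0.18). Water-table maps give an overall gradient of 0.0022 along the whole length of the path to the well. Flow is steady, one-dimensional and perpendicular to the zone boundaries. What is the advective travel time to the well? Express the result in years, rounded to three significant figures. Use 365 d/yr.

For zones in series the flux q is common to all zones; the equivalent conductivity is the harmonic (thickness-weighted) mean, K_eq = L_total / Σ(L_j/K_j).
Σ(L/K) = 526/3.06 + 226/0.0991 = 171.9 + 2281 = 2452 d
K_eq = L_total / Σ(L/K) = 752 / 2452 = 0.3066 m/d
q = K_eq · i = 0.3066 × 0.0022 = 6.746e-4 m/d (same in every zone)
Zone A: v = q/n = 6.746e-4/0.24 = 0.002811 m/d → t_A = 526/0.002811 = 187100 d
Zone B: v = q/n = 6.746e-4/0.18 = 0.003748 m/d → t_B = 226/0.003748 = 60300 d
Total t = 187100 + 60300 = 247400 d
   = 247400 / 365 = 678 yr

678 years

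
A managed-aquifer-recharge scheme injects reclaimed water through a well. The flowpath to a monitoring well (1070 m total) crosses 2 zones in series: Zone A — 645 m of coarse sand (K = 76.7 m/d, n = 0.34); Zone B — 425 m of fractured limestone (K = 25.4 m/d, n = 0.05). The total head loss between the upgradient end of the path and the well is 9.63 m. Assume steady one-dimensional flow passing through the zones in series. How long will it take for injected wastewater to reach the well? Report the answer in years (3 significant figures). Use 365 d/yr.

1.72 years

Steady 1-D flow in series ⇒ the Darcy flux q is identical in every zone and the zone head losses add (resistances L/K in series).
Σ(L/K) = 645/76.7 + 425/25.4 = 8.409 + 16.73 = 25.14 d
q = ΔH / Σ(L/K) = 9.63 / 25.14 = 0.3830 m/d (same in every zone)
Zone A: v = q/n = 0.3830/0.34 = 1.127 m/d → t_A = 645/1.127 = 572.5 d
Zone B: v = q/n = 0.3830/0.05 = 7.661 m/d → t_B = 425/7.661 = 55.48 d
Total t = 572.5 + 55.48 = 628.0 d
   = 628.0 / 365 = 1.72 yr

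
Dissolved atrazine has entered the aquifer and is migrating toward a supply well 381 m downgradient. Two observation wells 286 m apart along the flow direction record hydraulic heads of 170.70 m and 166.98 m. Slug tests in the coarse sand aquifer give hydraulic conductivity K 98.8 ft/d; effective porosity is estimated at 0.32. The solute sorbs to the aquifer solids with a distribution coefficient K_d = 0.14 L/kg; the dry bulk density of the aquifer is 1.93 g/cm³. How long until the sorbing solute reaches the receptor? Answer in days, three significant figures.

574 days

Hydraulic gradient i = (170.70 − 166.98) / 286 = 3.72 / 286 = 0.01301
K = 98.8 ft/d × 0.3048 = 30.11 m/d
Specific discharge q = 30.11 × 0.01301 = 0.3917 m/d
Seepage velocity v = q / n = 0.3917 / 0.32 = 1.224 m/d
Retardation R = 1 + ρ_b·K_d/n = 1 + 1.93×0.14/0.32 = 1.844
Contaminant velocity v_c = v/R = 1.224/1.844 = 0.6637 m/d
t = L/v_c = 381/0.6637 = 574.1 d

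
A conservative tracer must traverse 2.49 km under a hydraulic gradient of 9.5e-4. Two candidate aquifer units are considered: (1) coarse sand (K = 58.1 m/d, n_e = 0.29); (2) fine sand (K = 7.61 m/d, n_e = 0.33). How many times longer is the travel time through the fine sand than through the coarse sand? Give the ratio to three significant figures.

8.69

Unit 1 (coarse sand): v = 58.1×9.5e-4/0.29 = 0.1903 m/d, t = 2490/0.1903 = 13080 d
Unit 2 (fine sand): v = 7.61×9.5e-4/0.33 = 0.02191 m/d, t = 2490/0.02191 = 113700 d
t(fine sand) / t(coarse sand) = 113700/13080 = 8.69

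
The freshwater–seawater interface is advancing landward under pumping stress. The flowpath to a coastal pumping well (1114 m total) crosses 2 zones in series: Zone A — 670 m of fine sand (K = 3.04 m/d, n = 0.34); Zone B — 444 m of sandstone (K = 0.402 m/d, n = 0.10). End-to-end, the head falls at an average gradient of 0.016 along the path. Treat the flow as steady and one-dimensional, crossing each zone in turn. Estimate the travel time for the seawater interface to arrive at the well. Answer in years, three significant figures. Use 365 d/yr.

For zones in series the flux q is common to all zones; the equivalent conductivity is the harmonic (thickness-weighted) mean, K_eq = L_total / Σ(L_j/K_j).
Σ(L/K) = 670/3.04 + 444/0.402 = 220.4 + 1104 = 1325 d
K_eq = L_total / Σ(L/K) = 1114 / 1325 = 0.8408 m/d
q = K_eq · i = 0.8408 × 0.016 = 0.01345 m/d (same in every zone)
Zone A: v = q/n = 0.01345/0.34 = 0.03957 m/d → t_A = 670/0.03957 = 16930 d
Zone B: v = q/n = 0.01345/0.10 = 0.1345 m/d → t_B = 444/0.1345 = 3300 d
Total t = 16930 + 3300 = 20230 d
   = 20230 / 365 = 55.4 yr

55.4 years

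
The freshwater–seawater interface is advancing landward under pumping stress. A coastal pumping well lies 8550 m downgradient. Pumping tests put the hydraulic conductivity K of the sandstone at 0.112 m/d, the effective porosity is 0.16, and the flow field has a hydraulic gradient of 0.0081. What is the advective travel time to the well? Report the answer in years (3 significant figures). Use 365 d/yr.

4130 years

Darcy flux q = K·i = 0.112 × 0.0081 = 9.072e-4 m/d
v = Ki/n = 0.112·0.0081/0.16 = 0.005670 m/d
t = L / v = 8550 / 0.005670 = 1.508e6 d
   = 1.508e6 / 365 = 4130 yr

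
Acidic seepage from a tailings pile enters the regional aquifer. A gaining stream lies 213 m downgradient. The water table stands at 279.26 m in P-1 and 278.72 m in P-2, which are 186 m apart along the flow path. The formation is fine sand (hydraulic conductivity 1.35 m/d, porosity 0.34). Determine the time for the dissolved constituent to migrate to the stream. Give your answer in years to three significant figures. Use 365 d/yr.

50.6 years

Hydraulic gradient i = (279.26 − 278.72) / 186 = 0.54 / 186 = 0.002903
q = Ki = 1.35 × 0.002903 = 0.003919 m/d
v_s = q/n_e = 0.003919/0.34 = 0.01153 m/d
t = L / v = 213 / 0.01153 = 18480 d
   = 18480 / 365 = 50.6 yr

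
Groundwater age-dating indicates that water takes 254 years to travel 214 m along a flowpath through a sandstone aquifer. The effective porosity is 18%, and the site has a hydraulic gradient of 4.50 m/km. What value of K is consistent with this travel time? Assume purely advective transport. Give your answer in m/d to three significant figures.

t = 254 years = 92710 d
v = L / t = 214 / 92710 = 0.002308 m/d
K = v · n / i = 0.002308 × 0.18 / 0.0045 = 0.0923 m/d

0.0923 m/d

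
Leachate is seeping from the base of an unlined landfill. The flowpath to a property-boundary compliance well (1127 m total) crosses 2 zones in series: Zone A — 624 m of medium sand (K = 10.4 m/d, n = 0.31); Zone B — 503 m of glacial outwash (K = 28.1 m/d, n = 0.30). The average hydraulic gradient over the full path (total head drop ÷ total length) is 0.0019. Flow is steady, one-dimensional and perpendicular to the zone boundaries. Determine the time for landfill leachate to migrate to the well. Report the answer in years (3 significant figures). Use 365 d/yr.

34.3 years

Steady 1-D flow in series ⇒ the Darcy flux q is identical in every zone and the zone head losses add (resistances L/K in series).
Σ(L/K) = 624/10.4 + 503/28.1 = 60.00 + 17.90 = 77.90 d
K_eq = L_total / Σ(L/K) = 1127 / 77.90 = 14.47 m/d
q = K_eq · i = 14.47 × 0.0019 = 0.02749 m/d (same in every zone)
Zone A: v = q/n = 0.02749/0.31 = 0.08867 m/d → t_A = 624/0.08867 = 7037 d
Zone B: v = q/n = 0.02749/0.30 = 0.09163 m/d → t_B = 503/0.09163 = 5490 d
Total t = 7037 + 5490 = 12530 d
   = 12530 / 365 = 34.3 yr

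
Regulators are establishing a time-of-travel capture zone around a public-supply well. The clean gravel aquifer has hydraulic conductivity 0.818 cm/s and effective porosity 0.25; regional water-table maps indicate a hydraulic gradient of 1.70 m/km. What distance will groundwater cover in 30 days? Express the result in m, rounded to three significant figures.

K = 0.818 cm/s × 864 = 706.8 m/d
Specific discharge q = 706.8 × 0.0017 = 1.201 m/d
Seepage velocity v = q / n = 1.201 / 0.25 = 4.806 m/d
L = v × T = 4.806 × 30 = 144.2 m

144 m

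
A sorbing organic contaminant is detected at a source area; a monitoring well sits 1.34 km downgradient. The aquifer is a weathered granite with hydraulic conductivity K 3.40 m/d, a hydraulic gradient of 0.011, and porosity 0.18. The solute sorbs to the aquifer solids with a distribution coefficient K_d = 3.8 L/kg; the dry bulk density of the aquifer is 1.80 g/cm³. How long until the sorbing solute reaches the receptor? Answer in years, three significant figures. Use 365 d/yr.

689 years

Specific discharge q = 3.40 × 0.011 = 0.03740 m/d
Average linear velocity = 0.03740 / 0.18 = 0.2078 m/d
Retardation R = 1 + ρ_b·K_d/n = 1 + 1.80×3.8/0.18 = 39.00
Contaminant velocity v_c = v/R = 0.2078/39.00 = 0.005328 m/d
L = 1.34 km = 1340 m
t = L/v_c = 1340/0.005328 = 251500 d
   = 251500/365 = 689 yr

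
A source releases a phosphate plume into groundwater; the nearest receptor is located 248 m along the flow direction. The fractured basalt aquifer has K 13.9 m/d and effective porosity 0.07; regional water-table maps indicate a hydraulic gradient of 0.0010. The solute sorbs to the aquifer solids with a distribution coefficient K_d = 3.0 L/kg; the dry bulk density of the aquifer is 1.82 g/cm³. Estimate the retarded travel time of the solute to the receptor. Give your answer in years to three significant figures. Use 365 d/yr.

Specific discharge q = 13.9 × 0.0010 = 0.01390 m/d
Seepage velocity v = q / n = 0.01390 / 0.07 = 0.1986 m/d
Retardation R = 1 + ρ_b·K_d/n = 1 + 1.82×3.0/0.07 = 79.00
Contaminant velocity v_c = v/R = 0.1986/79.00 = 0.002514 m/d
t = L/v_c = 248/0.002514 = 98660 d
   = 98660/365 = 270 yr

270 years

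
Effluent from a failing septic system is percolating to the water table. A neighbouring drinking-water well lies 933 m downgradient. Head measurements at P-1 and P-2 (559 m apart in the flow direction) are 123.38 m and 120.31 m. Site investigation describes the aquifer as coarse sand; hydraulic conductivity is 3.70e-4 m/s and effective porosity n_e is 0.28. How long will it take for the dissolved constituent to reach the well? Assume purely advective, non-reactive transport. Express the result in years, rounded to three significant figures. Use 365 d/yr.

4.08 years

Hydraulic gradient i = (123.38 − 120.31) / 559 = 3.07 / 559 = 0.005492
K = 3.70e-4 m/s × 86400 s/d = 31.97 m/d
Darcy flux q = K·i = 31.97 × 0.005492 = 0.1756 m/d
v = Ki/n = 31.97·0.005492/0.28 = 0.6270 m/d
t = L / v = 933 / 0.6270 = 1488 d
   = 1488 / 365 = 4.08 yr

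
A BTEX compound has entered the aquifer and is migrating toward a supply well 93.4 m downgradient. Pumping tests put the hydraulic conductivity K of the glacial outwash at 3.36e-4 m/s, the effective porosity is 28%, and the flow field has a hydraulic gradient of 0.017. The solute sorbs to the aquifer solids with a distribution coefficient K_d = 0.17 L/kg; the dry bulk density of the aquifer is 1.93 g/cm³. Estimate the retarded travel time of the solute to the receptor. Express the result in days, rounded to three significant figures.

115 days

K = 3.36e-4 m/s × 86400 s/d = 29.03 m/d
Specific discharge q = 29.03 × 0.017 = 0.4935 m/d
v = Ki/n = 29.03·0.017/0.28 = 1.763 m/d
Retardation R = 1 + ρ_b·K_d/n = 1 + 1.93×0.17/0.28 = 2.172
Contaminant velocity v_c = v/R = 1.763/2.172 = 0.8116 m/d
t = L/v_c = 93.4/0.8116 = 115.1 d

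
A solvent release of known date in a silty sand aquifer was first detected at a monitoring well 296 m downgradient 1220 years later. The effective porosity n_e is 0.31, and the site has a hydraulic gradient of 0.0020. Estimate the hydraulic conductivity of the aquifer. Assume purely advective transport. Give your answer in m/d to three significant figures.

0.103 m/d

t = 1220 years = 445300 d
v = L / t = 296 / 445300 = 6.647e-4 m/d
K = v · n / i = 6.647e-4 × 0.31 / 0.0020 = 0.103 m/d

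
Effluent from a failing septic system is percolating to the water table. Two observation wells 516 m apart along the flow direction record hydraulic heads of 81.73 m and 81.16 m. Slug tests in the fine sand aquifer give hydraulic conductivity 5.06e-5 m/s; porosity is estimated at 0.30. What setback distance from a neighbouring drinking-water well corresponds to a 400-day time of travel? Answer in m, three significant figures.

Hydraulic gradient i = (81.73 − 81.16) / 516 = 0.57 / 516 = 0.001105
K = 5.06e-5 m/s × 86400 s/d = 4.372 m/d
q = Ki = 4.372 × 0.001105 = 0.004829 m/d
v_s = q/n_e = 0.004829/0.30 = 0.01610 m/d
L = v × T = 0.01610 × 400 = 6.439 m

6.44 m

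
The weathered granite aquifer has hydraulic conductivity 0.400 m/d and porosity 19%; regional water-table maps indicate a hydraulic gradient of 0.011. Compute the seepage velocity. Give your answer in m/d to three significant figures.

Specific discharge q = 0.400 × 0.011 = 0.004400 m/d
v_s = q/n_e = 0.004400/0.19 = 0.02316 m/d

0.0232 m/d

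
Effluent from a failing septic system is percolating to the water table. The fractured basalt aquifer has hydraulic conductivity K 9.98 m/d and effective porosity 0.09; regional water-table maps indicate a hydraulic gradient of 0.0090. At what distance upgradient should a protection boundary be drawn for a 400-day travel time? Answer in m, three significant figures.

Specific discharge q = 9.98 × 0.0090 = 0.08982 m/d
Average linear velocity = 0.08982 / 0.09 = 0.9980 m/d
L = v × T = 0.9980 × 400 = 399.2 m

399 m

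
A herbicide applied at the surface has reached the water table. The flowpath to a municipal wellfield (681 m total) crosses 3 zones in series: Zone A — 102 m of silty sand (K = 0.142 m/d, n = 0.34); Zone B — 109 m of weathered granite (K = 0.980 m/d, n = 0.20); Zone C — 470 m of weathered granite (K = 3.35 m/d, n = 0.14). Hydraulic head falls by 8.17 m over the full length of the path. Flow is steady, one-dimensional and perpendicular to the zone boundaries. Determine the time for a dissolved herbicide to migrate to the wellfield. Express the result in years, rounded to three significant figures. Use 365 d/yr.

Steady 1-D flow in series ⇒ the Darcy flux q is identical in every zone and the zone head losses add (resistances L/K in series).
Σ(L/K) = 102/0.142 + 109/0.980 + 470/3.35 = 718.3 + 111.2 + 140.3 = 969.8 d
q = ΔH / Σ(L/K) = 8.17 / 969.8 = 0.008424 m/d (same in every zone)
Zone A: v = q/n = 0.008424/0.34 = 0.02478 m/d → t_A = 102/0.02478 = 4117 d
Zone B: v = q/n = 0.008424/0.20 = 0.04212 m/d → t_B = 109/0.04212 = 2588 d
Zone C: v = q/n = 0.008424/0.14 = 0.06017 m/d → t_C = 470/0.06017 = 7811 d
Total t = 4117 + 2588 + 7811 = 14520 d
   = 14520 / 365 = 39.8 yr

39.8 years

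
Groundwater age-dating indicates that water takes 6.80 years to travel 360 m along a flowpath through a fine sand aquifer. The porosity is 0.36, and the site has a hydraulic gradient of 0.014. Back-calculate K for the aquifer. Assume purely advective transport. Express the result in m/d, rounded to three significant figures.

3.73 m/d

t = 6.80 years = 2482 d
v = L / t = 360 / 2482 = 0.1450 m/d
K = v · n / i = 0.1450 × 0.36 / 0.014 = 3.73 m/d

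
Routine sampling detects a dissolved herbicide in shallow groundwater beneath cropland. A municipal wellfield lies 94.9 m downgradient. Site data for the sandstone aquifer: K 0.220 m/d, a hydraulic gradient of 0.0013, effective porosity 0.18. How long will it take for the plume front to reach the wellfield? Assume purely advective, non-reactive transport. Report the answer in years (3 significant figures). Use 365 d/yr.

164 years

Specific discharge q = 0.220 × 0.0013 = 2.860e-4 m/d
Seepage velocity v = q / n = 2.860e-4 / 0.18 = 0.001589 m/d
t = L / v = 94.9 / 0.001589 = 59730 d
   = 59730 / 365 = 164 yr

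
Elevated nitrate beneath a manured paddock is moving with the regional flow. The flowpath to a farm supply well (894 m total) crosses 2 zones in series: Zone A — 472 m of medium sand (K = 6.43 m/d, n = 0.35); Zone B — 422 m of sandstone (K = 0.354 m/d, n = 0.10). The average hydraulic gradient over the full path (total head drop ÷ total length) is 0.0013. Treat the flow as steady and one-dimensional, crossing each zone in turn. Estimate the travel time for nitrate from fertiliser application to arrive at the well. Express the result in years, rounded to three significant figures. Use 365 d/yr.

619 years

Continuity: the same q passes through each zone, so ΔH = q·Σ(L_j/K_j) — the zones act as resistances in series.
Σ(L/K) = 472/6.43 + 422/0.354 = 73.41 + 1192 = 1265 d
K_eq = L_total / Σ(L/K) = 894 / 1265 = 0.7064 m/d
q = K_eq · i = 0.7064 × 0.0013 = 9.184e-4 m/d (same in every zone)
Zone A: v = q/n = 9.184e-4/0.35 = 0.002624 m/d → t_A = 472/0.002624 = 179900 d
Zone B: v = q/n = 9.184e-4/0.10 = 0.009184 m/d → t_B = 422/0.009184 = 45950 d
Total t = 179900 + 45950 = 225800 d
   = 225800 / 365 = 619 yr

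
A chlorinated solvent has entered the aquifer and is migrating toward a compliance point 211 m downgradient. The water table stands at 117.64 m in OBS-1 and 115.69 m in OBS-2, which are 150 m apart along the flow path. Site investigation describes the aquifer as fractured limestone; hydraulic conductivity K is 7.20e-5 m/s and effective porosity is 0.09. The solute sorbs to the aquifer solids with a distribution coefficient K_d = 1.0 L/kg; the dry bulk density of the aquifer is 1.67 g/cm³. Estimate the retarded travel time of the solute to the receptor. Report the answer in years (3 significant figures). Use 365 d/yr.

Hydraulic gradient i = (117.64 − 115.69) / 150 = 1.95 / 150 = 0.01300
K = 7.20e-5 m/s × 86400 s/d = 6.221 m/d
Specific discharge q = 6.221 × 0.01300 = 0.08087 m/d
v_s = q/n_e = 0.08087/0.09 = 0.8986 m/d
Retardation R = 1 + ρ_b·K_d/n = 1 + 1.67×1.0/0.09 = 19.56
Contaminant velocity v_c = v/R = 0.8986/19.56 = 0.04595 m/d
t = L/v_c = 211/0.04595 = 4592 d
   = 4592/365 = 12.6 yr

12.6 years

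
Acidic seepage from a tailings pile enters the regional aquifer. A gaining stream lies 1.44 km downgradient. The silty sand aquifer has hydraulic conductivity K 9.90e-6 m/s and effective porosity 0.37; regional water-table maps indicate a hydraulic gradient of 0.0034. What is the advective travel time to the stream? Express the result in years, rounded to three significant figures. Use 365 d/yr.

K = 9.90e-6 m/s × 86400 s/d = 0.8554 m/d
q = Ki = 0.8554 × 0.0034 = 0.002908 m/d
Average linear velocity = 0.002908 / 0.37 = 0.007860 m/d
L = 1.44 km = 1440 m
t = L / v = 1440 / 0.007860 = 183200 d
   = 183200 / 365 = 502 yr

502 years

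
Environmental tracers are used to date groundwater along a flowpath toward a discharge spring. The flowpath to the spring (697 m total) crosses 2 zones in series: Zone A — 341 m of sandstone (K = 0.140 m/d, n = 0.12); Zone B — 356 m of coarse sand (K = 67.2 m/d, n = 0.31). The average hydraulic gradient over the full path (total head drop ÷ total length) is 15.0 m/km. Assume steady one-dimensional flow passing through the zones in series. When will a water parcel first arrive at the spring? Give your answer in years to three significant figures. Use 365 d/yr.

96.8 years

Steady 1-D flow in series ⇒ the Darcy flux q is identical in every zone and the zone head losses add (resistances L/K in series).
Σ(L/K) = 341/0.140 + 356/67.2 = 2436 + 5.298 = 2441 d
K_eq = L_total / Σ(L/K) = 697 / 2441 = 0.2855 m/d
q = K_eq · i = 0.2855 × 0.015 = 0.004283 m/d (same in every zone)
Zone A: v = q/n = 0.004283/0.12 = 0.03569 m/d → t_A = 341/0.03569 = 9554 d
Zone B: v = q/n = 0.004283/0.31 = 0.01382 m/d → t_B = 356/0.01382 = 25770 d
Total t = 9554 + 25770 = 35320 d
   = 35320 / 365 = 96.8 yr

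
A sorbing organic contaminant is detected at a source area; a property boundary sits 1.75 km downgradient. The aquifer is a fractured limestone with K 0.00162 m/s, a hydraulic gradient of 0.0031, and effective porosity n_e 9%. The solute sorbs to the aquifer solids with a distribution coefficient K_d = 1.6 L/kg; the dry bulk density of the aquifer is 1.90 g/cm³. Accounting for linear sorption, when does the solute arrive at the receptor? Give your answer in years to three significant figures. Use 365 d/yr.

K = 0.00162 m/s × 86400 s/d = 140.0 m/d
q = Ki = 140.0 × 0.0031 = 0.4339 m/d
v_s = q/n_e = 0.4339/0.09 = 4.821 m/d
Retardation R = 1 + ρ_b·K_d/n = 1 + 1.90×1.6/0.09 = 34.78
Contaminant velocity v_c = v/R = 4.821/34.78 = 0.1386 m/d
L = 1.75 km = 1750 m
t = L/v_c = 1750/0.1386 = 12620 d
   = 12620/365 = 34.6 yr

34.6 years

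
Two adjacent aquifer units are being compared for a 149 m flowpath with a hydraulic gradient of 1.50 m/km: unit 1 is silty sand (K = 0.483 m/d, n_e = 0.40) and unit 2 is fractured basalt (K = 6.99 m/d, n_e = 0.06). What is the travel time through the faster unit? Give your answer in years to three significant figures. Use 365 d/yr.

2.34 years

Unit 1 (silty sand): v = 0.483×0.0015/0.40 = 0.001811 m/d, t = 149/0.001811 = 82260 d
Unit 2 (fractured basalt): v = 6.99×0.0015/0.06 = 0.1748 m/d, t = 149/0.1748 = 852.6 d
Faster: 852.6 d / 365 = 2.34 yr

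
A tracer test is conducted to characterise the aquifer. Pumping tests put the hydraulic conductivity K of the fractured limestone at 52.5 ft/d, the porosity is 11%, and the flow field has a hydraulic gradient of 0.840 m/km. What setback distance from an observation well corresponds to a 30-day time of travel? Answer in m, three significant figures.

3.67 m

K = 52.5 ft/d × 0.3048 = 16.00 m/d
Darcy flux q = K·i = 16.00 × 8.4e-4 = 0.01344 m/d
v = Ki/n = 16.00·8.4e-4/0.11 = 0.1222 m/d
L = v × T = 0.1222 × 30 = 3.666 m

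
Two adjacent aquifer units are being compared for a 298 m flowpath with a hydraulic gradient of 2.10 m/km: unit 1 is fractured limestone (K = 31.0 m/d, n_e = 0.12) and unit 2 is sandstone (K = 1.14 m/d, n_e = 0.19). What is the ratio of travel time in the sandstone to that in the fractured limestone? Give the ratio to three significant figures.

43.1

Unit 1 (fractured limestone): v = 31.0×0.0021/0.12 = 0.5425 m/d, t = 298/0.5425 = 549.3 d
Unit 2 (sandstone): v = 1.14×0.0021/0.19 = 0.01260 m/d, t = 298/0.01260 = 23650 d
t(sandstone) / t(fractured limestone) = 23650/549.3 = 43.1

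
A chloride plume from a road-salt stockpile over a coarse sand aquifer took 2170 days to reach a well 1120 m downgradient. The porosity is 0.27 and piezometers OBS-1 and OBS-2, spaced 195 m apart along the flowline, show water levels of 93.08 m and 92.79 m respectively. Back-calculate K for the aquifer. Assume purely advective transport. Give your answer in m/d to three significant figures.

93.7 m/d

Hydraulic gradient i = (93.08 − 92.79) / 195 = 0.29 / 195 = 0.001487
v = L / t = 1120 / 2170 = 0.5161 m/d
K = v · n / i = 0.5161 × 0.27 / 0.001487 = 93.7 m/d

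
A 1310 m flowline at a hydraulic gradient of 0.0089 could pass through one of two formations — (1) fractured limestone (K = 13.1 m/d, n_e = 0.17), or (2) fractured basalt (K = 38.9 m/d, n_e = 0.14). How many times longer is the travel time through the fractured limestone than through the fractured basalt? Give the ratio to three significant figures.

Unit 1 (fractured limestone): v = 13.1×0.0089/0.17 = 0.6858 m/d, t = 1310/0.6858 = 1910 d
Unit 2 (fractured basalt): v = 38.9×0.0089/0.14 = 2.473 m/d, t = 1310/2.473 = 529.7 d
t(fractured limestone) / t(fractured basalt) = 1910/529.7 = 3.61

3.61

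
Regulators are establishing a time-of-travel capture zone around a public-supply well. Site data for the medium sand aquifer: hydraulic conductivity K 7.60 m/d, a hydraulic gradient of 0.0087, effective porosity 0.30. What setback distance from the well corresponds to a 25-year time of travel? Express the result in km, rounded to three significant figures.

2.01 km

q = Ki = 7.60 × 0.0087 = 0.06612 m/d
v_s = q/n_e = 0.06612/0.30 = 0.2204 m/d
T = 25 yr × 365 = 9125 d
L = v × T = 0.2204 × 9125 = 2011 m
   = 2.01 km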